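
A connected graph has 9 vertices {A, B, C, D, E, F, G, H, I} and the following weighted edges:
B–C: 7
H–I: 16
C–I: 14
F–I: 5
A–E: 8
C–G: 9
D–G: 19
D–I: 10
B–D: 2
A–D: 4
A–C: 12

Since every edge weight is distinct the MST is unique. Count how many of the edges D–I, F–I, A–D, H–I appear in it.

4

Kruskal's algorithm — process edges by increasing weight (ties by edge label):
B–D (2): add — endpoints in different components.
A–D (4): add — endpoints in different components.
F–I (5): add — endpoints in different components.
B–C (7): add — endpoints in different components.
A–E (8): add — endpoints in different components.
C–G (9): add — endpoints in different components.
D–I (10): add — endpoints in different components.
A–C (12): skip — A and C already connected.
C–I (14): skip — C and I already connected.
H–I (16): add — endpoints in different components.
MST edge set: {B–D, A–D, F–I, B–C, A–E, C–G, D–I, H–I}.
Of the listed edges, {D–I, F–I, A–D, H–I} are in the MST → 4.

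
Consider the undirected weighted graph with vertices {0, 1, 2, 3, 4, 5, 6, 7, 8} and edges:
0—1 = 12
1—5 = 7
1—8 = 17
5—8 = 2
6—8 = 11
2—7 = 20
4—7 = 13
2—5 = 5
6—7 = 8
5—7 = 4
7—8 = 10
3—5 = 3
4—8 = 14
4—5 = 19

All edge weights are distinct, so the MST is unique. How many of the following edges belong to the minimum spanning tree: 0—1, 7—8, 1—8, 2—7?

Sort edges by weight, then run Kruskal:
5—8 (2): add — endpoints in different components.
3—5 (3): add — endpoints in different components.
5—7 (4): add — endpoints in different components.
2—5 (5): add — endpoints in different components.
1—5 (7): add — endpoints in different components.
6—7 (8): add — endpoints in different components.
7—8 (10): skip — 7 and 8 already connected.
6—8 (11): skip — 6 and 8 already connected.
0—1 (12): add — endpoints in different components.
4—7 (13): add — endpoints in different components.
MST edge set: {5—8, 3—5, 5—7, 2—5, 1—5, 6—7, 0—1, 4—7}.
Of the listed edges, {0—1} are in the MST → 1.

1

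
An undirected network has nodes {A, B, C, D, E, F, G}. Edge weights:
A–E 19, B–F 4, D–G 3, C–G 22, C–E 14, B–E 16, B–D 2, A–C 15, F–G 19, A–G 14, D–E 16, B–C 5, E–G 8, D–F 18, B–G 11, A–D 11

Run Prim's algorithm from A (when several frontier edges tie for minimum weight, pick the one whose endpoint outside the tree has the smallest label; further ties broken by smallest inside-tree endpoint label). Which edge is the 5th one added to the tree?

B-C

Prim's algorithm from A:
Step 1: cheapest edge leaving the tree is A–D (11); add D.
Step 2: cheapest edge leaving the tree is B–D (2); add B.
Step 3: cheapest edge leaving the tree is D–G (3); add G.
Step 4: cheapest edge leaving the tree is B–F (4); add F.
Step 5: cheapest edge leaving the tree is B–C (5); add C.
Step 6: cheapest edge leaving the tree is E–G (8); add E.
The 5th edge added is B–C.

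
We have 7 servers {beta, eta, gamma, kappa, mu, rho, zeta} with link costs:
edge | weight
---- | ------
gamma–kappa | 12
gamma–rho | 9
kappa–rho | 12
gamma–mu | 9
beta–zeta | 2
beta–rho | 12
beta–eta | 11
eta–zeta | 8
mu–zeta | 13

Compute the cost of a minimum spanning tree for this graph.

Sort edges by weight, then run Kruskal:
beta–zeta (2): add — endpoints in different components.
eta–zeta (8): add — endpoints in different components.
gamma–mu (9): add — endpoints in different components.
gamma–rho (9): add — endpoints in different components.
beta–eta (11): skip — eta and beta already connected.
beta–rho (12): add — endpoints in different components.
gamma–kappa (12): add — endpoints in different components.
MST edges: beta–zeta, eta–zeta, gamma–mu, gamma–rho, beta–rho, gamma–kappa; total weight 2+8+9+9+12+12 = 52.

52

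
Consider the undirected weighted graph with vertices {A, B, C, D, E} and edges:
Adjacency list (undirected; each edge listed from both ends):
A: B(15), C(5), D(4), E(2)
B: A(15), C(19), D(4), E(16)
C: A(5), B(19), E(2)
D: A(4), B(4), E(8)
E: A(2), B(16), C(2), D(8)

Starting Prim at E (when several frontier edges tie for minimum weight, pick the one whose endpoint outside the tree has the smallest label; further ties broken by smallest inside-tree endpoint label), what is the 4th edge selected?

Prim's algorithm from E:
Step 1: cheapest edge leaving the tree is A E (2); add A.
Step 2: cheapest edge leaving the tree is C E (2); add C.
Step 3: cheapest edge leaving the tree is A D (4); add D.
Step 4: cheapest edge leaving the tree is B D (4); add B.
The 4th edge added is B D.

B-D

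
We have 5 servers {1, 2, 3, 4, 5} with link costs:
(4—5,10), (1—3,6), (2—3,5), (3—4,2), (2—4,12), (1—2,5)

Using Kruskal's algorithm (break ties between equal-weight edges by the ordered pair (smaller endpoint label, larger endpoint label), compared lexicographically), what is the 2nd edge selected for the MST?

1-2

Kruskal: consider edges lightest-first.
3—4 (2): add — endpoints in different components.
1—2 (5): add — endpoints in different components.
2—3 (5): add — endpoints in different components.
1—3 (6): skip — 1 and 3 already connected.
4—5 (10): add — endpoints in different components.
The 2nd edge added is 1—2.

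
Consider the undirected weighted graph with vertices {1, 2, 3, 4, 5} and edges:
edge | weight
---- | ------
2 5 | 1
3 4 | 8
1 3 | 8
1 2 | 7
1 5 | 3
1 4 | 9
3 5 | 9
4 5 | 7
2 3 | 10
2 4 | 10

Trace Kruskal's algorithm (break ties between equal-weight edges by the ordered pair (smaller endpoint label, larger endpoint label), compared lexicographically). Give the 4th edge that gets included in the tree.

1-3

Kruskal's algorithm — process edges by increasing weight (ties by edge label):
2 5 (1): add — endpoints in different components.
1 5 (3): add — endpoints in different components.
1 2 (7): skip — 1 and 2 already connected.
4 5 (7): add — endpoints in different components.
1 3 (8): add — endpoints in different components.
The 4th edge added is 1 3.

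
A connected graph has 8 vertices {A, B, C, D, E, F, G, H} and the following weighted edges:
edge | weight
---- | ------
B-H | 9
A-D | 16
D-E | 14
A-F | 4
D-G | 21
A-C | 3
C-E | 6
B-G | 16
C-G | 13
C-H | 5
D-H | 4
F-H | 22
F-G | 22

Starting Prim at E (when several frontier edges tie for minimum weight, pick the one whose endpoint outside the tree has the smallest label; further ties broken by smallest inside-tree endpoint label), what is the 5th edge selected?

Prim's algorithm from E:
Step 1: frontier [C-E 6, D-E 14] → take C-E (6); add C.
Step 2: frontier [A-C 3, C-H 5, C-G 13, D-E 14] → take A-C (3); add A.
Step 3: frontier [A-F 4, A-D 16, C-H 5, C-G 13, D-E 14] → take A-F (4); add F.
Step 4: frontier [A-D 16, C-H 5, C-G 13, D-E 14, F-G 22, F-H 22] → take C-H (5); add H.
Step 5: frontier [A-D 16, C-G 13, D-E 14, F-G 22, D-H 4, B-H 9] → take D-H (4); add D.
Step 6: frontier [C-G 13, D-G 21, F-G 22, B-H 9] → take B-H (9); add B.
Step 7: frontier [B-G 16, C-G 13, D-G 21, F-G 22] → take C-G (13); add G.
The 5th edge added is D-H.

D-H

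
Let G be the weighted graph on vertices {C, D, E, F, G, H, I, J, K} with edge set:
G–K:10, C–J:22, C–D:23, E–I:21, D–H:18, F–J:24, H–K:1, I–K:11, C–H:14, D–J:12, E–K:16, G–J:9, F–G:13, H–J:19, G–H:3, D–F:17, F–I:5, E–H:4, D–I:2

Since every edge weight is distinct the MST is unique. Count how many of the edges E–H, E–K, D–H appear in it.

Sort edges by weight, then run Kruskal:
H–K (1): add — endpoints in different components.
D–I (2): add — endpoints in different components.
G–H (3): add — endpoints in different components.
E–H (4): add — endpoints in different components.
F–I (5): add — endpoints in different components.
G–J (9): add — endpoints in different components.
G–K (10): skip — G and K already connected.
I–K (11): add — endpoints in different components.
D–J (12): skip — D and J already connected.
F–G (13): skip — F and G already connected.
C–H (14): add — endpoints in different components.
MST edge set: {H–K, D–I, G–H, E–H, F–I, G–J, I–K, C–H}.
Of the listed edges, {E–H} are in the MST → 1.

1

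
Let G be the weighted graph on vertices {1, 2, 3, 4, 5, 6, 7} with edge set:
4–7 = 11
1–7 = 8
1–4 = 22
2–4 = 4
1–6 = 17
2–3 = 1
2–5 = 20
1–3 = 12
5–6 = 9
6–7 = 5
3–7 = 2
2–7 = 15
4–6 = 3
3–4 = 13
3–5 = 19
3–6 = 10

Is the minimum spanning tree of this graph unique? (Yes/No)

Sort edges by weight, then run Kruskal:
2–3 (1): add. Components now {1} {2,3} {4} {5} {6} {7}
3–7 (2): add. Components now {1} {2,3,7} {4} {5} {6}
4–6 (3): add. Components now {1} {2,3,7} {4,6} {5}
2–4 (4): add. Components now {1} {2,3,4,6,7} {5}
6–7 (5): skip — 6 and 7 already connected.
1–7 (8): add. Components now {1,2,3,4,6,7} {5}
5–6 (9): add. Components now {1,2,3,4,5,6,7}
Every non-tree edge has weight strictly greater than the heaviest edge on the tree path between its endpoints, so the MST is unique.

Yes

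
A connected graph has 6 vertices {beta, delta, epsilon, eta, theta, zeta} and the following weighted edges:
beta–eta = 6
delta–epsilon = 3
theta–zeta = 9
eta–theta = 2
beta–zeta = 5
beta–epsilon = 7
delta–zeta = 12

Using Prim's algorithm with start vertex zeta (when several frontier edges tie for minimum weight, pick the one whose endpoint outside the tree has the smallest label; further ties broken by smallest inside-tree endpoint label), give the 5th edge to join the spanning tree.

delta-epsilon

Prim's algorithm from zeta:
Step 1: cheapest edge leaving the tree is beta–zeta (5); add beta.
Step 2: cheapest edge leaving the tree is beta–eta (6); add eta.
Step 3: cheapest edge leaving the tree is eta–theta (2); add theta.
Step 4: cheapest edge leaving the tree is beta–epsilon (7); add epsilon.
Step 5: cheapest edge leaving the tree is delta–epsilon (3); add delta.
The 5th edge added is delta–epsilon.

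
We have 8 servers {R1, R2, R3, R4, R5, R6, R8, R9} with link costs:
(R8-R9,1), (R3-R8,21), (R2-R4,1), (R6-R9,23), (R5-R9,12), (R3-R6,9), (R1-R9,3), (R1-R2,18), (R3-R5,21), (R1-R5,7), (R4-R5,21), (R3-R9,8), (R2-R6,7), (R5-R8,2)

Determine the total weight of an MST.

31

Grow the tree from R3 using Prim:
Step 1: cheapest edge leaving the tree is R3-R9 (8); add R9.
Step 2: cheapest edge leaving the tree is R8-R9 (1); add R8.
Step 3: cheapest edge leaving the tree is R5-R8 (2); add R5.
Step 4: cheapest edge leaving the tree is R1-R9 (3); add R1.
Step 5: cheapest edge leaving the tree is R3-R6 (9); add R6.
Step 6: cheapest edge leaving the tree is R2-R6 (7); add R2.
Step 7: cheapest edge leaving the tree is R2-R4 (1); add R4.
MST edges: R3-R9, R8-R9, R5-R8, R1-R9, R3-R6, R2-R6, R2-R4; total weight 8+1+2+3+9+7+1 = 31.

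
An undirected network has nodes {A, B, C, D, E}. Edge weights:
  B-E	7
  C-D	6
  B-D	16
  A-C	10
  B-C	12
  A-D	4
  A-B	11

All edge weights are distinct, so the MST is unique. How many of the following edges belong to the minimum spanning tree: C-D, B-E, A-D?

3

Kruskal: consider edges lightest-first.
A-D (4): add — endpoints in different components.
C-D (6): add — endpoints in different components.
B-E (7): add — endpoints in different components.
A-C (10): skip — A and C already connected.
A-B (11): add — endpoints in different components.
MST edge set: {A-D, C-D, B-E, A-B}.
Of the listed edges, {C-D, B-E, A-D} are in the MST → 3.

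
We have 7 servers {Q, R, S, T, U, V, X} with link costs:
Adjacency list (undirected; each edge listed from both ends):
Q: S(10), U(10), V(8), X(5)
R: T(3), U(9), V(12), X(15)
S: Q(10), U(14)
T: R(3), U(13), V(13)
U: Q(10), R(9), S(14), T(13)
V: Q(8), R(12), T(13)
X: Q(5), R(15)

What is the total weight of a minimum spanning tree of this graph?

Kruskal: consider edges lightest-first.
R–T (3): add — endpoints in different components.
Q–X (5): add — endpoints in different components.
Q–V (8): add — endpoints in different components.
R–U (9): add — endpoints in different components.
Q–S (10): add — endpoints in different components.
Q–U (10): add — endpoints in different components.
MST edges: R–T, Q–X, Q–V, R–U, Q–S, Q–U; total weight 3+5+8+9+10+10 = 45.

45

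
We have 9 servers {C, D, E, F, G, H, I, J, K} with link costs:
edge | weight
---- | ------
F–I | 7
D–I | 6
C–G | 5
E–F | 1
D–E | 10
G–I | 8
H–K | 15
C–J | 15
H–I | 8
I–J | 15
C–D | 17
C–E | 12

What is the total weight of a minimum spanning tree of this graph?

65

Sort edges by weight, then run Kruskal:
E–F (1): add — endpoints in different components.
C–G (5): add — endpoints in different components.
D–I (6): add — endpoints in different components.
F–I (7): add — endpoints in different components.
G–I (8): add — endpoints in different components.
H–I (8): add — endpoints in different components.
D–E (10): skip — D and E already connected.
C–E (12): skip — C and E already connected.
C–J (15): add — endpoints in different components.
H–K (15): add — endpoints in different components.
MST edges: E–F, C–G, D–I, F–I, G–I, H–I, C–J, H–K; total weight 1+5+6+7+8+8+15+15 = 65.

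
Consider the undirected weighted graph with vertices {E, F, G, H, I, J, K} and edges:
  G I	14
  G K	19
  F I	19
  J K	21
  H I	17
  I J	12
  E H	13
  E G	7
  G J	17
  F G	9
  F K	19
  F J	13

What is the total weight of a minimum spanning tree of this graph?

73

Kruskal's algorithm — process edges by increasing weight (ties by edge label):
E G (7): add. Components now {E,G} {F} {H} {I} {J} {K}
F G (9): add. Components now {E,F,G} {H} {I} {J} {K}
I J (12): add. Components now {E,F,G} {H} {I,J} {K}
E H (13): add. Components now {E,F,G,H} {I,J} {K}
F J (13): add. Components now {E,F,G,H,I,J} {K}
G I (14): skip — G and I already connected.
G J (17): skip — G and J already connected.
H I (17): skip — H and I already connected.
F I (19): skip — F and I already connected.
F K (19): add. Components now {E,F,G,H,I,J,K}
MST edges: E G, F G, I J, E H, F J, F K; total weight 7+9+12+13+13+19 = 73.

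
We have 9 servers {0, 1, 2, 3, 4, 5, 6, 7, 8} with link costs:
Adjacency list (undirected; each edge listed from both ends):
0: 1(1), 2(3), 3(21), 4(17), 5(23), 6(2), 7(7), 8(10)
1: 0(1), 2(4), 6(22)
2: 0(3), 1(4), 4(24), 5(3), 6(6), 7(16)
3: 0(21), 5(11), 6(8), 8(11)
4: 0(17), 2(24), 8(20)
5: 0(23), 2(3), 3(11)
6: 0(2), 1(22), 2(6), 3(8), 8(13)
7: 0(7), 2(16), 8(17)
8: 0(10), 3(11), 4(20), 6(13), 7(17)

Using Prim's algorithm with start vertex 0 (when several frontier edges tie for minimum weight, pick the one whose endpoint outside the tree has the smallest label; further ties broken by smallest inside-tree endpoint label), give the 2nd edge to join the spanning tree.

0-6

Prim, starting at 0.
Step 1: cheapest edge leaving the tree is 0-1 (1); add 1.
Step 2: cheapest edge leaving the tree is 0-6 (2); add 6.
Step 3: cheapest edge leaving the tree is 0-2 (3); add 2.
Step 4: cheapest edge leaving the tree is 2-5 (3); add 5.
Step 5: cheapest edge leaving the tree is 0-7 (7); add 7.
Step 6: cheapest edge leaving the tree is 3-6 (8); add 3.
Step 7: cheapest edge leaving the tree is 0-8 (10); add 8.
Step 8: cheapest edge leaving the tree is 0-4 (17); add 4.
The 2nd edge added is 0-6.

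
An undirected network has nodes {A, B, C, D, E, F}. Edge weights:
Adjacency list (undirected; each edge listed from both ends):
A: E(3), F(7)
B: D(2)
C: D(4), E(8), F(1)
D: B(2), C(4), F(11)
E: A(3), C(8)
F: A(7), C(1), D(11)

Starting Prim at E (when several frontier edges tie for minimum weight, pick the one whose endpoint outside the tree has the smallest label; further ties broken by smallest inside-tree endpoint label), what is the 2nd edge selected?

A-F

Grow the tree from E using Prim:
Step 1: cheapest edge leaving the tree is A–E (3); add A.
Step 2: cheapest edge leaving the tree is A–F (7); add F.
Step 3: cheapest edge leaving the tree is C–F (1); add C.
Step 4: cheapest edge leaving the tree is C–D (4); add D.
Step 5: cheapest edge leaving the tree is B–D (2); add B.
The 2nd edge added is A–F.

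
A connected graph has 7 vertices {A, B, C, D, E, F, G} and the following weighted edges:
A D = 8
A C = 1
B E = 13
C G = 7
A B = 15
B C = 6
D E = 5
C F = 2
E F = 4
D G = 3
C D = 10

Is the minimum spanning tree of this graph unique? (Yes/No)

Yes

Kruskal's algorithm — process edges by increasing weight (ties by edge label):
A C (1): add — endpoints in different components.
C F (2): add — endpoints in different components.
D G (3): add — endpoints in different components.
E F (4): add — endpoints in different components.
D E (5): add — endpoints in different components.
B C (6): add — endpoints in different components.
Every non-tree edge has weight strictly greater than the heaviest edge on the tree path between its endpoints, so the MST is unique.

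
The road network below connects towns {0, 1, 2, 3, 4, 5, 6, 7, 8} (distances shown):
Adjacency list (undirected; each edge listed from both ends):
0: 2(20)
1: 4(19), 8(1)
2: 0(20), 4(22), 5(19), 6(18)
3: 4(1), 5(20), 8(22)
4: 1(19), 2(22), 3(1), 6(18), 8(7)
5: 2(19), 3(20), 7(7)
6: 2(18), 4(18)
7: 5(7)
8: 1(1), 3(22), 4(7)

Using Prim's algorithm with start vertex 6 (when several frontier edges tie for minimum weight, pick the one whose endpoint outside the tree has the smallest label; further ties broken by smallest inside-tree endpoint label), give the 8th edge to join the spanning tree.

0-2

Prim's algorithm from 6:
Step 1: frontier [2 6 18, 4 6 18] → take 2 6 (18); add 2.
Step 2: frontier [2 5 19, 0 2 20, 2 4 22, 4 6 18] → take 4 6 (18); add 4.
Step 3: frontier [2 5 19, 0 2 20, 3 4 1, 4 8 7, 1 4 19] → take 3 4 (1); add 3.
Step 4: frontier [2 5 19, 0 2 20, 3 5 20, 3 8 22, 4 8 7, 1 4 19] → take 4 8 (7); add 8.
Step 5: frontier [2 5 19, 0 2 20, 3 5 20, 1 4 19, 1 8 1] → take 1 8 (1); add 1.
Step 6: frontier [2 5 19, 0 2 20, 3 5 20] → take 2 5 (19); add 5.
Step 7: frontier [0 2 20, 5 7 7] → take 5 7 (7); add 7.
Step 8: frontier [0 2 20] → take 0 2 (20); add 0.
The 8th edge added is 0 2.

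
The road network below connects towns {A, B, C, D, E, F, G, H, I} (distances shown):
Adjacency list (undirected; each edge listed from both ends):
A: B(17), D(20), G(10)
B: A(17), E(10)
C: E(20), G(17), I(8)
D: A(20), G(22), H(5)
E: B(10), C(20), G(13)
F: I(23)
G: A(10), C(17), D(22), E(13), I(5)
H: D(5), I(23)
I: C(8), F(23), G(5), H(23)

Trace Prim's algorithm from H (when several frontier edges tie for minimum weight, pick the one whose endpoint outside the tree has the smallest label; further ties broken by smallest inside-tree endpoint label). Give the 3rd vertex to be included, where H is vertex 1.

Prim's algorithm from H:
Step 1: cheapest edge leaving the tree is D-H (5); add D.
Step 2: cheapest edge leaving the tree is A-D (20); add A.
Step 3: cheapest edge leaving the tree is A-G (10); add G.
Step 4: cheapest edge leaving the tree is G-I (5); add I.
Step 5: cheapest edge leaving the tree is C-I (8); add C.
Step 6: cheapest edge leaving the tree is E-G (13); add E.
Step 7: cheapest edge leaving the tree is B-E (10); add B.
Step 8: cheapest edge leaving the tree is F-I (23); add F.
Vertex order: H, D, A, G, I, C, E, B, F. The 3rd vertex is A.

A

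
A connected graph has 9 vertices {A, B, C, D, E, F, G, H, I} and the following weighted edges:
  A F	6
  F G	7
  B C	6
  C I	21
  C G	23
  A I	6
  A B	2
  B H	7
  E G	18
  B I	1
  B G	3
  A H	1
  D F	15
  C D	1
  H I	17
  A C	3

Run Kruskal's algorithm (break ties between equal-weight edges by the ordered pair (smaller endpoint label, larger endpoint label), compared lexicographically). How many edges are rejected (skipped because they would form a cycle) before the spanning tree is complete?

Sort edges by weight, then run Kruskal:
A H (1): add — endpoints in different components.
B I (1): add — endpoints in different components.
C D (1): add — endpoints in different components.
A B (2): add — endpoints in different components.
A C (3): add — endpoints in different components.
B G (3): add — endpoints in different components.
A F (6): add — endpoints in different components.
A I (6): skip — A and I already connected.
B C (6): skip — B and C already connected.
B H (7): skip — B and H already connected.
F G (7): skip — F and G already connected.
D F (15): skip — D and F already connected.
H I (17): skip — H and I already connected.
E G (18): add — endpoints in different components.
Edges rejected before the tree was complete: 6.

6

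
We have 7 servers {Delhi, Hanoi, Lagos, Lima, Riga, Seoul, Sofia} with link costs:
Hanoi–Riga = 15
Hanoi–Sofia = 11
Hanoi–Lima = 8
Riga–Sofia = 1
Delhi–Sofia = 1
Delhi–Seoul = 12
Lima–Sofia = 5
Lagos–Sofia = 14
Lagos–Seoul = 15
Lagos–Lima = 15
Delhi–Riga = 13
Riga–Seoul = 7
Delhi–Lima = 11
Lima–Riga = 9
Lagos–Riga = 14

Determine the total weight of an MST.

Sort edges by weight, then run Kruskal:
Delhi–Sofia (1): add. Components now {Delhi,Sofia} {Lagos} {Hanoi} {Riga} {Seoul} {Lima}
Riga–Sofia (1): add. Components now {Delhi,Riga,Sofia} {Lagos} {Hanoi} {Seoul} {Lima}
Lima–Sofia (5): add. Components now {Delhi,Lima,Riga,Sofia} {Lagos} {Hanoi} {Seoul}
Riga–Seoul (7): add. Components now {Delhi,Lima,Riga,Seoul,Sofia} {Lagos} {Hanoi}
Hanoi–Lima (8): add. Components now {Delhi,Hanoi,Lima,Riga,Seoul,Sofia} {Lagos}
Lima–Riga (9): skip — Riga and Lima already connected.
Delhi–Lima (11): skip — Delhi and Lima already connected.
Hanoi–Sofia (11): skip — Hanoi and Sofia already connected.
Delhi–Seoul (12): skip — Delhi and Seoul already connected.
Delhi–Riga (13): skip — Delhi and Riga already connected.
Lagos–Riga (14): add. Components now {Delhi,Hanoi,Lagos,Lima,Riga,Seoul,Sofia}
MST edges: Delhi–Sofia, Riga–Sofia, Lima–Sofia, Riga–Seoul, Hanoi–Lima, Lagos–Riga; total weight 1+1+5+7+8+14 = 36.

36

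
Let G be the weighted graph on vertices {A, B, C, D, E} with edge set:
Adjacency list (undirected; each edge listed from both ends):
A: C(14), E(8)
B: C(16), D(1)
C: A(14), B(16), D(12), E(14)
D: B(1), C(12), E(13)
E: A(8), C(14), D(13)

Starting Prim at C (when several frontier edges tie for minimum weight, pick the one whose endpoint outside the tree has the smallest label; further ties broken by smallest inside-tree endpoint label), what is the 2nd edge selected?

B-D

Prim's algorithm from C:
Step 1: cheapest edge leaving the tree is C-D (12); add D.
Step 2: cheapest edge leaving the tree is B-D (1); add B.
Step 3: cheapest edge leaving the tree is D-E (13); add E.
Step 4: cheapest edge leaving the tree is A-E (8); add A.
The 2nd edge added is B-D.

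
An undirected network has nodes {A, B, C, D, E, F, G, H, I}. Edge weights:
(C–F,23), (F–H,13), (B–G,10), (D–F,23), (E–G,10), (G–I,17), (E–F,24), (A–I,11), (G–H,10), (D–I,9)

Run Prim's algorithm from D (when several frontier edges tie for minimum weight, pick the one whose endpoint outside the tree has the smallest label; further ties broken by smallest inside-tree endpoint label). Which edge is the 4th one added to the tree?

B-G

Prim's algorithm from D:
Step 1: cheapest edge leaving the tree is D–I (9); add I.
Step 2: cheapest edge leaving the tree is A–I (11); add A.
Step 3: cheapest edge leaving the tree is G–I (17); add G.
Step 4: cheapest edge leaving the tree is B–G (10); add B.
Step 5: cheapest edge leaving the tree is E–G (10); add E.
Step 6: cheapest edge leaving the tree is G–H (10); add H.
Step 7: cheapest edge leaving the tree is F–H (13); add F.
Step 8: cheapest edge leaving the tree is C–F (23); add C.
The 4th edge added is B–G.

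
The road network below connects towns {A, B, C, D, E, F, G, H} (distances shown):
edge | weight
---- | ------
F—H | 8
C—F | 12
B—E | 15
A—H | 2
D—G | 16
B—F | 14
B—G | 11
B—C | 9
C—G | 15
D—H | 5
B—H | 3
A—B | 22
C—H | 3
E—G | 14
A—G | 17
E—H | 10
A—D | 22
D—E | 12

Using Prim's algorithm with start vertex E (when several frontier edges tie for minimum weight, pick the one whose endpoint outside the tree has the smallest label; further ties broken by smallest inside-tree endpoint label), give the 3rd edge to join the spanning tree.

Prim's algorithm from E:
Step 1: cheapest edge leaving the tree is E—H (10); add H.
Step 2: cheapest edge leaving the tree is A—H (2); add A.
Step 3: cheapest edge leaving the tree is B—H (3); add B.
Step 4: cheapest edge leaving the tree is C—H (3); add C.
Step 5: cheapest edge leaving the tree is D—H (5); add D.
Step 6: cheapest edge leaving the tree is F—H (8); add F.
Step 7: cheapest edge leaving the tree is B—G (11); add G.
The 3rd edge added is B—H.

B-H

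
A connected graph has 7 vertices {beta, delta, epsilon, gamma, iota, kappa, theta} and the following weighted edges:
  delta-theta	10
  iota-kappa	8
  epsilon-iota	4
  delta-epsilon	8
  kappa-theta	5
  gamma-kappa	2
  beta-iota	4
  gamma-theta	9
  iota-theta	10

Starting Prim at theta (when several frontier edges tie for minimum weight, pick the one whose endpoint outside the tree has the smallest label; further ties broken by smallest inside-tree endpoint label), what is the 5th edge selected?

epsilon-iota

Prim's algorithm from theta:
Step 1: cheapest edge leaving the tree is kappa-theta (5); add kappa.
Step 2: cheapest edge leaving the tree is gamma-kappa (2); add gamma.
Step 3: cheapest edge leaving the tree is iota-kappa (8); add iota.
Step 4: cheapest edge leaving the tree is beta-iota (4); add beta.
Step 5: cheapest edge leaving the tree is epsilon-iota (4); add epsilon.
Step 6: cheapest edge leaving the tree is delta-epsilon (8); add delta.
The 5th edge added is epsilon-iota.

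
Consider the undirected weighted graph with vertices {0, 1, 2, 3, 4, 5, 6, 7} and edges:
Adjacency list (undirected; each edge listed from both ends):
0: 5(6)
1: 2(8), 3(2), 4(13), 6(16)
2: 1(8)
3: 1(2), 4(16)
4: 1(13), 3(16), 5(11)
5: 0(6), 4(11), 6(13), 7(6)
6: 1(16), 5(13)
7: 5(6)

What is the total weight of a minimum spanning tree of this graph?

Kruskal's algorithm — process edges by increasing weight (ties by edge label):
1—3 (2): add — endpoints in different components.
0—5 (6): add — endpoints in different components.
5—7 (6): add — endpoints in different components.
1—2 (8): add — endpoints in different components.
4—5 (11): add — endpoints in different components.
1—4 (13): add — endpoints in different components.
5—6 (13): add — endpoints in different components.
MST edges: 1—3, 0—5, 5—7, 1—2, 4—5, 1—4, 5—6; total weight 2+6+6+8+11+13+13 = 59.

59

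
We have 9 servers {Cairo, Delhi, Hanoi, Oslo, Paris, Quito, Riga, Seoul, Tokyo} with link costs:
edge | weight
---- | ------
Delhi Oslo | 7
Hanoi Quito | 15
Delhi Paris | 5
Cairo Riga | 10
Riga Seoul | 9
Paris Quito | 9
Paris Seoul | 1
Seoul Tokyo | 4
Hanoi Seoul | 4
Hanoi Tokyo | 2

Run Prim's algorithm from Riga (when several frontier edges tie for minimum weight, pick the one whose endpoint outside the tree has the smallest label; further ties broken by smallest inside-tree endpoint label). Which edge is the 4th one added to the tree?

Grow the tree from Riga using Prim:
Step 1: frontier [Riga Seoul 9, Cairo Riga 10] → take Riga Seoul (9); add Seoul.
Step 2: frontier [Cairo Riga 10, Paris Seoul 1, Hanoi Seoul 4, Seoul Tokyo 4] → take Paris Seoul (1); add Paris.
Step 3: frontier [Delhi Paris 5, Paris Quito 9, Cairo Riga 10, Hanoi Seoul 4, Seoul Tokyo 4] → take Hanoi Seoul (4); add Hanoi.
Step 4: frontier [Hanoi Tokyo 2, Hanoi Quito 15, Delhi Paris 5, Paris Quito 9, Cairo Riga 10, Seoul Tokyo 4] → take Hanoi Tokyo (2); add Tokyo.
Step 5: frontier [Hanoi Quito 15, Delhi Paris 5, Paris Quito 9, Cairo Riga 10] → take Delhi Paris (5); add Delhi.
Step 6: frontier [Delhi Oslo 7, Hanoi Quito 15, Paris Quito 9, Cairo Riga 10] → take Delhi Oslo (7); add Oslo.
Step 7: frontier [Hanoi Quito 15, Paris Quito 9, Cairo Riga 10] → take Paris Quito (9); add Quito.
Step 8: frontier [Cairo Riga 10] → take Cairo Riga (10); add Cairo.
The 4th edge added is Hanoi Tokyo.

Hanoi-Tokyo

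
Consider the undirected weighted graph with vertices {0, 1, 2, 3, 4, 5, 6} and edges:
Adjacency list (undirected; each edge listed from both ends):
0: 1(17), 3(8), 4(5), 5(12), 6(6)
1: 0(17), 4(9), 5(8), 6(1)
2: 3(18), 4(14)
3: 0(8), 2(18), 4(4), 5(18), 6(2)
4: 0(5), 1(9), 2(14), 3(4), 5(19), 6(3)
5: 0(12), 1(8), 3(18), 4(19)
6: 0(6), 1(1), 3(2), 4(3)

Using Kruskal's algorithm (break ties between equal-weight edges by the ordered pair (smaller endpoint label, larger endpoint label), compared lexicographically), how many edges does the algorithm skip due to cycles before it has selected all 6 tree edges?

Kruskal's algorithm — process edges by increasing weight (ties by edge label):
1 6 (1): add — endpoints in different components.
3 6 (2): add — endpoints in different components.
4 6 (3): add — endpoints in different components.
3 4 (4): skip — 3 and 4 already connected.
0 4 (5): add — endpoints in different components.
0 6 (6): skip — 0 and 6 already connected.
0 3 (8): skip — 0 and 3 already connected.
1 5 (8): add — endpoints in different components.
1 4 (9): skip — 1 and 4 already connected.
0 5 (12): skip — 0 and 5 already connected.
2 4 (14): add — endpoints in different components.
Edges rejected before the tree was complete: 5.

5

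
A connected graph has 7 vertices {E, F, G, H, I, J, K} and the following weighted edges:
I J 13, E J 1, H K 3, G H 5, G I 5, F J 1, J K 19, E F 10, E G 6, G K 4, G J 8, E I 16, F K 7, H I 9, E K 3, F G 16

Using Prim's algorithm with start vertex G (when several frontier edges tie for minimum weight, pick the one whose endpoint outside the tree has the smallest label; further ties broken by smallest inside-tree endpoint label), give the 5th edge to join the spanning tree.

Prim's algorithm from G:
Step 1: cheapest edge leaving the tree is G K (4); add K.
Step 2: cheapest edge leaving the tree is E K (3); add E.
Step 3: cheapest edge leaving the tree is E J (1); add J.
Step 4: cheapest edge leaving the tree is F J (1); add F.
Step 5: cheapest edge leaving the tree is H K (3); add H.
Step 6: cheapest edge leaving the tree is G I (5); add I.
The 5th edge added is H K.

H-K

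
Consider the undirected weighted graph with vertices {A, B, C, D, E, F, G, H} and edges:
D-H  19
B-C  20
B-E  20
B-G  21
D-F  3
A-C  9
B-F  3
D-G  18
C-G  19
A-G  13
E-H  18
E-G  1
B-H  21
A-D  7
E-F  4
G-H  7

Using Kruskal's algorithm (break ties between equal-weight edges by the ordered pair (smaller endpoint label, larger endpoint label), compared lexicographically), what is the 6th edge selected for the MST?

Sort edges by weight, then run Kruskal:
E-G (1): add — endpoints in different components.
B-F (3): add — endpoints in different components.
D-F (3): add — endpoints in different components.
E-F (4): add — endpoints in different components.
A-D (7): add — endpoints in different components.
G-H (7): add — endpoints in different components.
A-C (9): add — endpoints in different components.
The 6th edge added is G-H.

G-H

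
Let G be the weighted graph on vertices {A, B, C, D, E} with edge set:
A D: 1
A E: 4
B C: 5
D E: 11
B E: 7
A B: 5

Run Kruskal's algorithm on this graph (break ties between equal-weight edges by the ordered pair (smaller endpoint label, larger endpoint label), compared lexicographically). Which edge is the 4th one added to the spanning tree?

B-C

Kruskal's algorithm — process edges by increasing weight (ties by edge label):
A D (1): add — endpoints in different components.
A E (4): add — endpoints in different components.
A B (5): add — endpoints in different components.
B C (5): add — endpoints in different components.
The 4th edge added is B C.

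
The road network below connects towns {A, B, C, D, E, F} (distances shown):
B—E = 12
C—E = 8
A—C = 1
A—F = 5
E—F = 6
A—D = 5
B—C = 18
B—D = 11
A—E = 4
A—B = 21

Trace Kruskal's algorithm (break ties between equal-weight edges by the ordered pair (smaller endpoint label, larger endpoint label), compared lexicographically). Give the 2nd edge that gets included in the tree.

Kruskal: consider edges lightest-first.
A—C (1): add — endpoints in different components.
A—E (4): add — endpoints in different components.
A—D (5): add — endpoints in different components.
A—F (5): add — endpoints in different components.
E—F (6): skip — E and F already connected.
C—E (8): skip — C and E already connected.
B—D (11): add — endpoints in different components.
The 2nd edge added is A—E.

A-E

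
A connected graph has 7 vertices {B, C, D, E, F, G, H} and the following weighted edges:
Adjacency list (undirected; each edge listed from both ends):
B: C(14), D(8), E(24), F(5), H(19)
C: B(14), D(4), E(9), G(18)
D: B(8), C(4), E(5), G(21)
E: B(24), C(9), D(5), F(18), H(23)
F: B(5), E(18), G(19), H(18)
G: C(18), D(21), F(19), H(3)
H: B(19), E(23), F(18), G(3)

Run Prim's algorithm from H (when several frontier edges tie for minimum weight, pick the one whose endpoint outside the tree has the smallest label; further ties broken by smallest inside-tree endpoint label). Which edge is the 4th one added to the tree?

D-E

Grow the tree from H using Prim:
Step 1: cheapest edge leaving the tree is G–H (3); add G.
Step 2: cheapest edge leaving the tree is C–G (18); add C.
Step 3: cheapest edge leaving the tree is C–D (4); add D.
Step 4: cheapest edge leaving the tree is D–E (5); add E.
Step 5: cheapest edge leaving the tree is B–D (8); add B.
Step 6: cheapest edge leaving the tree is B–F (5); add F.
The 4th edge added is D–E.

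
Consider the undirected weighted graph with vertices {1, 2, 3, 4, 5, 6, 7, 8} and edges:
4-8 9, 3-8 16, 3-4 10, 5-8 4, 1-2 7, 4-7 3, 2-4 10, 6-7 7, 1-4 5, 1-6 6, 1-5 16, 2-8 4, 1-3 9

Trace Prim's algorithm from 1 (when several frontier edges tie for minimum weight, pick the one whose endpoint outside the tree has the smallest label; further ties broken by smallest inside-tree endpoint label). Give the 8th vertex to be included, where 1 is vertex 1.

Prim's algorithm from 1:
Step 1: cheapest edge leaving the tree is 1-4 (5); add 4.
Step 2: cheapest edge leaving the tree is 4-7 (3); add 7.
Step 3: cheapest edge leaving the tree is 1-6 (6); add 6.
Step 4: cheapest edge leaving the tree is 1-2 (7); add 2.
Step 5: cheapest edge leaving the tree is 2-8 (4); add 8.
Step 6: cheapest edge leaving the tree is 5-8 (4); add 5.
Step 7: cheapest edge leaving the tree is 1-3 (9); add 3.
Vertex order: 1, 4, 7, 6, 2, 8, 5, 3. The 8th vertex is 3.

3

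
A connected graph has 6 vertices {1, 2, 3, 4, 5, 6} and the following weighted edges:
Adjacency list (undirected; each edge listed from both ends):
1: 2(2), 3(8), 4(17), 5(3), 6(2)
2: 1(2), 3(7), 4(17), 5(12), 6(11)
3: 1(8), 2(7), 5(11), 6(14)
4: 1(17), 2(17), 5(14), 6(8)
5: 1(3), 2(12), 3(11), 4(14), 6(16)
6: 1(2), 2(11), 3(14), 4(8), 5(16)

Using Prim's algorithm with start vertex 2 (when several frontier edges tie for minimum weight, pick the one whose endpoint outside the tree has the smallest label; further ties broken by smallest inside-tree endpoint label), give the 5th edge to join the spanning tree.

4-6

Prim, starting at 2.
Step 1: cheapest edge leaving the tree is 1 2 (2); add 1.
Step 2: cheapest edge leaving the tree is 1 6 (2); add 6.
Step 3: cheapest edge leaving the tree is 1 5 (3); add 5.
Step 4: cheapest edge leaving the tree is 2 3 (7); add 3.
Step 5: cheapest edge leaving the tree is 4 6 (8); add 4.
The 5th edge added is 4 6.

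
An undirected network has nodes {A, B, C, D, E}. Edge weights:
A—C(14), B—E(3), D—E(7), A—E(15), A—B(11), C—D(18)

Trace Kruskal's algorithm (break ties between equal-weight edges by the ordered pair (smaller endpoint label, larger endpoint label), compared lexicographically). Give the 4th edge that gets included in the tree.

Kruskal: consider edges lightest-first.
B—E (3): add. Components now {A} {B,E} {C} {D}
D—E (7): add. Components now {A} {B,D,E} {C}
A—B (11): add. Components now {A,B,D,E} {C}
A—C (14): add. Components now {A,B,C,D,E}
The 4th edge added is A—C.

A-C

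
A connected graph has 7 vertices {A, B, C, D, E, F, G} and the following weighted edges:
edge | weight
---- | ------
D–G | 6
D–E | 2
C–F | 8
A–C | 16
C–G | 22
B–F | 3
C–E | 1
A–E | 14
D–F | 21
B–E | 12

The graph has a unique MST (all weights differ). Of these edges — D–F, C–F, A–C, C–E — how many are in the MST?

Kruskal's algorithm — process edges by increasing weight (ties by edge label):
C–E (1): add. Components now {A} {B} {C,E} {D} {F} {G}
D–E (2): add. Components now {A} {B} {C,D,E} {F} {G}
B–F (3): add. Components now {A} {B,F} {C,D,E} {G}
D–G (6): add. Components now {A} {B,F} {C,D,E,G}
C–F (8): add. Components now {A} {B,C,D,E,F,G}
B–E (12): skip — B and E already connected.
A–E (14): add. Components now {A,B,C,D,E,F,G}
MST edge set: {C–E, D–E, B–F, D–G, C–F, A–E}.
Of the listed edges, {C–F, C–E} are in the MST → 2.

2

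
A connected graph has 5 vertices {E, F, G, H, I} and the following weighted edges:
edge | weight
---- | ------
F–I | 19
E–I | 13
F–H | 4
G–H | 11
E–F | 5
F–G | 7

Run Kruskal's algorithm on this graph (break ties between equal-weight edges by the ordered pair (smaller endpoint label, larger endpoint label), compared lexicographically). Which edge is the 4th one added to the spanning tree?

E-I

Sort edges by weight, then run Kruskal:
F–H (4): add. Components now {E} {F,H} {G} {I}
E–F (5): add. Components now {E,F,H} {G} {I}
F–G (7): add. Components now {E,F,G,H} {I}
G–H (11): skip — G and H already connected.
E–I (13): add. Components now {E,F,G,H,I}
The 4th edge added is E–I.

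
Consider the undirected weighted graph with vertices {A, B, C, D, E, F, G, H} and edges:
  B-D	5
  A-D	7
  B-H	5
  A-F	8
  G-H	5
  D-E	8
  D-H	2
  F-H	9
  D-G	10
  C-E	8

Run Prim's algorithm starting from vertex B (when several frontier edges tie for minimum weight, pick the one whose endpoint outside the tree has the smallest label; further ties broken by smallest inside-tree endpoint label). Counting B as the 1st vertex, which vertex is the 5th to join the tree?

A

Prim's algorithm from B:
Step 1: cheapest edge leaving the tree is B-D (5); add D.
Step 2: cheapest edge leaving the tree is D-H (2); add H.
Step 3: cheapest edge leaving the tree is G-H (5); add G.
Step 4: cheapest edge leaving the tree is A-D (7); add A.
Step 5: cheapest edge leaving the tree is D-E (8); add E.
Step 6: cheapest edge leaving the tree is C-E (8); add C.
Step 7: cheapest edge leaving the tree is A-F (8); add F.
Vertex order: B, D, H, G, A, E, C, F. The 5th vertex is A.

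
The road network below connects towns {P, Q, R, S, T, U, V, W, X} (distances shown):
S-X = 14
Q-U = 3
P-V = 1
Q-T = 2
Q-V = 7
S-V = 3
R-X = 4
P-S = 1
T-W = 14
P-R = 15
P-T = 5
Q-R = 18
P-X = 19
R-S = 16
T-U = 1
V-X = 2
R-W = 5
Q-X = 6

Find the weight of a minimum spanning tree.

21

Kruskal: consider edges lightest-first.
P-S (1): add — endpoints in different components.
P-V (1): add — endpoints in different components.
T-U (1): add — endpoints in different components.
Q-T (2): add — endpoints in different components.
V-X (2): add — endpoints in different components.
Q-U (3): skip — U and Q already connected.
S-V (3): skip — S and V already connected.
R-X (4): add — endpoints in different components.
P-T (5): add — endpoints in different components.
R-W (5): add — endpoints in different components.
MST edges: P-S, P-V, T-U, Q-T, V-X, R-X, P-T, R-W; total weight 1+1+1+2+2+4+5+5 = 21.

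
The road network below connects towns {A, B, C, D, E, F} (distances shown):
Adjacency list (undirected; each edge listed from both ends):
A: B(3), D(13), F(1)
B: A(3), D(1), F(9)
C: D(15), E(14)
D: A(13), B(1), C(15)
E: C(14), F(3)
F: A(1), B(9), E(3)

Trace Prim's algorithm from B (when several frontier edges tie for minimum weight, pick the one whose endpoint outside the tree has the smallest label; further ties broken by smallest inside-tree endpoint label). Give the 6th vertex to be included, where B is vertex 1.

C

Prim's algorithm from B:
Step 1: cheapest edge leaving the tree is B–D (1); add D.
Step 2: cheapest edge leaving the tree is A–B (3); add A.
Step 3: cheapest edge leaving the tree is A–F (1); add F.
Step 4: cheapest edge leaving the tree is E–F (3); add E.
Step 5: cheapest edge leaving the tree is C–E (14); add C.
Vertex order: B, D, A, F, E, C. The 6th vertex is C.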